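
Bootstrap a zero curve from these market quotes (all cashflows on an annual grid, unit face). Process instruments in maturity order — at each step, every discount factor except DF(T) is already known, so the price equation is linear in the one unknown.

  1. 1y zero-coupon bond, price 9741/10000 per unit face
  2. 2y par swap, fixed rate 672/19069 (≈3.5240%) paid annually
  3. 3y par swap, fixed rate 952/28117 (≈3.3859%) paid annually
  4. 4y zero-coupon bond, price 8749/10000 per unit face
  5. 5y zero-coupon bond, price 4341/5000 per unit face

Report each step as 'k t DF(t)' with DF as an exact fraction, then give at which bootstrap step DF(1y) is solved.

1 1 9741/10000
2 2 583/625
3 3 1131/1250
4 4 8749/10000
5 5 4341/5000
DF(1y) is solved at step 1

step 1 [1y] zero: DF = P = 9741/10000 ≈ 0.974100
step 2 [2y] swap r/1=672/19069: DF=(1 − 672/19069·(0.974100))/(1+672/19069) = 583/625 ≈ 0.932800
step 3 [3y] swap r/1=952/28117: DF=(1 − 952/28117·(0.974100+0.932800))/(1+952/28117) = 1131/1250 ≈ 0.904800
step 4 [4y] zero: DF = P = 8749/10000 ≈ 0.874900
step 5 [5y] zero: DF = P = 4341/5000 ≈ 0.868200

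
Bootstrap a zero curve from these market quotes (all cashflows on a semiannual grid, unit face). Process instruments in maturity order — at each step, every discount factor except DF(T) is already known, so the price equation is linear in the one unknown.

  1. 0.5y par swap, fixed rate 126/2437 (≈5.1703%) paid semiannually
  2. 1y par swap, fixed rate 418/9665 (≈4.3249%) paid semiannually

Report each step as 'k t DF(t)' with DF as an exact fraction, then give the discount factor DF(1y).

1 1/2 2437/2500
2 1 4791/5000
DF(1y) = 4791/5000 ≈ 0.958200

step 1 [0.5y] swap r/2=63/2437: DF=(1 − 63/2437·(0))/(1+63/2437) = 2437/2500 ≈ 0.974800
step 2 [1y] swap r/2=209/9665: DF=(1 − 209/9665·(0.974800))/(1+209/9665) = 4791/5000 ≈ 0.958200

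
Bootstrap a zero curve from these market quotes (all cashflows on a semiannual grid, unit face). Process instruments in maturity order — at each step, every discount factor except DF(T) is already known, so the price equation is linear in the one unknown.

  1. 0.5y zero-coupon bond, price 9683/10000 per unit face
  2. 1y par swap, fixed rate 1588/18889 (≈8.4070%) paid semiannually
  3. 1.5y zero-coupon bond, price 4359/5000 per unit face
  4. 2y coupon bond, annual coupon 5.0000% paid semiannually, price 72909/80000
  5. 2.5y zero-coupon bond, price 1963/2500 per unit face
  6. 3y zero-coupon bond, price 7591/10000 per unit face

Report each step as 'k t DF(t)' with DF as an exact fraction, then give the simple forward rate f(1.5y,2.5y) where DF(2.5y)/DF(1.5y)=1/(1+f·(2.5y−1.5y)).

1 1/2 9683/10000
2 1 4603/5000
3 3/2 4359/5000
4 2 4109/5000
5 5/2 1963/2500
6 3 7591/10000
f(1.5y,2.5y) = ((4359/5000)/(1963/2500) − 1)/(1) = 433/3926 ≈ 11.0290%

step 1 [0.5y] zero: DF = P = 9683/10000 ≈ 0.968300
step 2 [1y] swap r/2=794/18889: DF=(1 − 794/18889·(0.968300))/(1+794/18889) = 4603/5000 ≈ 0.920600
step 3 [1.5y] zero: DF = P = 4359/5000 ≈ 0.871800
step 4 [2y] bond c/2=1/40: DF=(72909/80000 − 1/40·(0.968300+0.920600+0.871800))/(1+1/40) = 4109/5000 ≈ 0.821800
step 5 [2.5y] zero: DF = P = 1963/2500 ≈ 0.785200
step 6 [3y] zero: DF = P = 7591/10000 ≈ 0.759100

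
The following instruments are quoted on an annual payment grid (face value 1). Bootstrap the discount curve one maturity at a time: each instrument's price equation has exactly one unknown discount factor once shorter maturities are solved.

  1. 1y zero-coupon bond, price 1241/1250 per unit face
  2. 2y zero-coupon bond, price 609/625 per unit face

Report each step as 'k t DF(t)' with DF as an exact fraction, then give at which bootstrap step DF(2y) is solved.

1 1 1241/1250
2 2 609/625
DF(2y) is solved at step 2

step 1 [1y] zero: DF = P = 1241/1250 ≈ 0.992800
step 2 [2y] zero: DF = P = 609/625 ≈ 0.974400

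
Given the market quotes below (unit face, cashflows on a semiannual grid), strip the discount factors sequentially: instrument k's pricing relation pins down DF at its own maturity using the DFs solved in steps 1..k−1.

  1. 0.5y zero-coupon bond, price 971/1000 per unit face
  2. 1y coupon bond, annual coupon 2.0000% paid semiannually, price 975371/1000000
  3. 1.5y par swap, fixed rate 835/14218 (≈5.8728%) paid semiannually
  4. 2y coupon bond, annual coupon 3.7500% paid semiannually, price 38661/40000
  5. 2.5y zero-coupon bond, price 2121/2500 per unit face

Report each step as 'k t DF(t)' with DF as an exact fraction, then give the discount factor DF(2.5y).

step 1 [0.5y] zero: DF = P = 971/1000 ≈ 0.971000
step 2 [1y] bond c/2=1/100: DF=(975371/1000000 − 1/100·(0.971000))/(1+1/100) = 9561/10000 ≈ 0.956100
step 3 [1.5y] swap r/2=835/28436: DF=(1 − 835/28436·(0.971000+0.956100))/(1+835/28436) = 1833/2000 ≈ 0.916500
step 4 [2y] bond c/2=3/160: DF=(38661/40000 − 3/160·(0.971000+0.956100+0.916500))/(1+3/160) = 2241/2500 ≈ 0.896400
step 5 [2.5y] zero: DF = P = 2121/2500 ≈ 0.848400

1 1/2 971/1000
2 1 9561/10000
3 3/2 1833/2000
4 2 2241/2500
5 5/2 2121/2500
DF(2.5y) = 2121/2500 ≈ 0.848400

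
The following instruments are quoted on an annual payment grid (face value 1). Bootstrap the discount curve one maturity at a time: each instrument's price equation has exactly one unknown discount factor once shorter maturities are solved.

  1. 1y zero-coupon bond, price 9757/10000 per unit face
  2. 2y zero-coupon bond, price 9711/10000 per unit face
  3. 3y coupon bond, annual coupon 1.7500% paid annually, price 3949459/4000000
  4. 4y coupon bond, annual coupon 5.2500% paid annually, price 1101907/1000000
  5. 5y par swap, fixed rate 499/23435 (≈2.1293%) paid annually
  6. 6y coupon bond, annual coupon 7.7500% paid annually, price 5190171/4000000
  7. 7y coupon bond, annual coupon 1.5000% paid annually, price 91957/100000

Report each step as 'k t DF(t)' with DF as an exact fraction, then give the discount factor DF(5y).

1 1 9757/10000
2 2 9711/10000
3 3 9369/10000
4 4 9031/10000
5 5 4501/5000
6 6 8671/10000
7 7 8239/10000
DF(5y) = 4501/5000 ≈ 0.900200

step 1 [1y] zero: DF = P = 9757/10000 ≈ 0.975700
step 2 [2y] zero: DF = P = 9711/10000 ≈ 0.971100
step 3 [3y] bond c/1=7/400: DF=(3949459/4000000 − 7/400·(0.975700+0.971100))/(1+7/400) = 9369/10000 ≈ 0.936900
step 4 [4y] bond c/1=21/400: DF=(1101907/1000000 − 21/400·(0.975700+0.971100+0.936900))/(1+21/400) = 9031/10000 ≈ 0.903100
step 5 [5y] swap r/1=499/23435: DF=(1 − 499/23435·(0.975700+0.971100+0.936900+0.903100))/(1+499/23435) = 4501/5000 ≈ 0.900200
step 6 [6y] bond c/1=31/400: DF=(5190171/4000000 − 31/400·(0.975700+0.971100+0.936900+0.903100+0.900200))/(1+31/400) = 8671/10000 ≈ 0.867100
step 7 [7y] bond c/1=3/200: DF=(91957/100000 − 3/200·(0.975700+0.971100+0.936900+0.903100+0.900200+0.867100))/(1+3/200) = 8239/10000 ≈ 0.823900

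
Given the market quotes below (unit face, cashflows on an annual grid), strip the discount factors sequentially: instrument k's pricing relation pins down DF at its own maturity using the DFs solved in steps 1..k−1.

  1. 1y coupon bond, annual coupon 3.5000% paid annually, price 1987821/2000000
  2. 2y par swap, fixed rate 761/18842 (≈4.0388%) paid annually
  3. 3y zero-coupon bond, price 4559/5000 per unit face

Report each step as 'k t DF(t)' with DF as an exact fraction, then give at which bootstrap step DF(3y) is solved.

1 1 9603/10000
2 2 9239/10000
3 3 4559/5000
DF(3y) is solved at step 3

step 1 [1y] bond c/1=7/200: DF=(1987821/2000000 − 7/200·(0))/(1+7/200) = 9603/10000 ≈ 0.960300
step 2 [2y] swap r/1=761/18842: DF=(1 − 761/18842·(0.960300))/(1+761/18842) = 9239/10000 ≈ 0.923900
step 3 [3y] zero: DF = P = 4559/5000 ≈ 0.911800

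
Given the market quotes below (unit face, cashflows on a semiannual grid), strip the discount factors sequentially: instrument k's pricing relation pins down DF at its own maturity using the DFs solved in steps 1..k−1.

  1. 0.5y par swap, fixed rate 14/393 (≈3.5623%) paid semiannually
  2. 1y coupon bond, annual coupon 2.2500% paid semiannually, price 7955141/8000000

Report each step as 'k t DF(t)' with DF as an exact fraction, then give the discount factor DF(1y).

step 1 [0.5y] swap r/2=7/393: DF=(1 − 7/393·(0))/(1+7/393) = 393/400 ≈ 0.982500
step 2 [1y] bond c/2=9/800: DF=(7955141/8000000 − 9/800·(0.982500))/(1+9/800) = 2431/2500 ≈ 0.972400

1 1/2 393/400
2 1 2431/2500
DF(1y) = 2431/2500 ≈ 0.972400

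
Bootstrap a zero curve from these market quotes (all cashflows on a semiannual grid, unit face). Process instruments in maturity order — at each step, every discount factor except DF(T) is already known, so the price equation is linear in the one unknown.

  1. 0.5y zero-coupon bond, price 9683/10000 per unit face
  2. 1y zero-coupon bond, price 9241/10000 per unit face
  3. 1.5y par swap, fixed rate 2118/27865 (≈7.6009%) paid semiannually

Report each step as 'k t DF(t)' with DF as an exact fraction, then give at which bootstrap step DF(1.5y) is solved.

1 1/2 9683/10000
2 1 9241/10000
3 3/2 8941/10000
DF(1.5y) is solved at step 3

step 1 [0.5y] zero: DF = P = 9683/10000 ≈ 0.968300
step 2 [1y] zero: DF = P = 9241/10000 ≈ 0.924100
step 3 [1.5y] swap r/2=1059/27865: DF=(1 − 1059/27865·(0.968300+0.924100))/(1+1059/27865) = 8941/10000 ≈ 0.894100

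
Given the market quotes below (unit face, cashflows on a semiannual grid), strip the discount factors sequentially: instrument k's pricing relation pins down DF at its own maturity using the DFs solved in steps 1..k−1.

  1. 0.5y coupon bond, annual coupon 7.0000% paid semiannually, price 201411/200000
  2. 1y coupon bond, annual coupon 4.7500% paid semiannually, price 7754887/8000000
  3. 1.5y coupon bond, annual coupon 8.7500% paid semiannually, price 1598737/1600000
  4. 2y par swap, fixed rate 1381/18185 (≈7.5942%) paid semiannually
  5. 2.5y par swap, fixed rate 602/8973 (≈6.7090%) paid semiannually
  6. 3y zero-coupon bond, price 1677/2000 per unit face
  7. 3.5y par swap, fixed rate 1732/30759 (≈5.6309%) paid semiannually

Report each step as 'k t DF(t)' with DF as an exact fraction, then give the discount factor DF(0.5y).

1 1/2 973/1000
2 1 9243/10000
3 3/2 4389/5000
4 2 8619/10000
5 5/2 1699/2000
6 3 1677/2000
7 7/2 2067/2500
DF(0.5y) = 973/1000 ≈ 0.973000

step 1 [0.5y] bond c/2=7/200: DF=(201411/200000 − 7/200·(0))/(1+7/200) = 973/1000 ≈ 0.973000
step 2 [1y] bond c/2=19/800: DF=(7754887/8000000 − 19/800·(0.973000))/(1+19/800) = 9243/10000 ≈ 0.924300
step 3 [1.5y] bond c/2=7/160: DF=(1598737/1600000 − 7/160·(0.973000+0.924300))/(1+7/160) = 4389/5000 ≈ 0.877800
step 4 [2y] swap r/2=1381/36370: DF=(1 − 1381/36370·(0.973000+0.924300+0.877800))/(1+1381/36370) = 8619/10000 ≈ 0.861900
step 5 [2.5y] swap r/2=301/8973: DF=(1 − 301/8973·(0.973000+0.924300+0.877800+0.861900))/(1+301/8973) = 1699/2000 ≈ 0.849500
step 6 [3y] zero: DF = P = 1677/2000 ≈ 0.838500
step 7 [3.5y] swap r/2=866/30759: DF=(1 − 866/30759·(0.973000+0.924300+0.877800+0.861900+0.849500+0.838500))/(1+866/30759) = 2067/2500 ≈ 0.826800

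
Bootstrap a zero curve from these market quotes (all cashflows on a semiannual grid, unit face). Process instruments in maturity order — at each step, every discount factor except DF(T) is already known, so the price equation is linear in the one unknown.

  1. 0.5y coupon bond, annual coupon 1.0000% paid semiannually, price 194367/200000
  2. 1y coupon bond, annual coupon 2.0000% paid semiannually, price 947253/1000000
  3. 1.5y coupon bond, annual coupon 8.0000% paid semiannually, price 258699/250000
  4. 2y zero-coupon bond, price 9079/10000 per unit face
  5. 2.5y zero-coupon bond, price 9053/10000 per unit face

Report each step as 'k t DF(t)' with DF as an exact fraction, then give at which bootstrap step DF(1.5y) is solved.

1 1/2 967/1000
2 1 9283/10000
3 3/2 9221/10000
4 2 9079/10000
5 5/2 9053/10000
DF(1.5y) is solved at step 3

step 1 [0.5y] bond c/2=1/200: DF=(194367/200000 − 1/200·(0))/(1+1/200) = 967/1000 ≈ 0.967000
step 2 [1y] bond c/2=1/100: DF=(947253/1000000 − 1/100·(0.967000))/(1+1/100) = 9283/10000 ≈ 0.928300
step 3 [1.5y] bond c/2=1/25: DF=(258699/250000 − 1/25·(0.967000+0.928300))/(1+1/25) = 9221/10000 ≈ 0.922100
step 4 [2y] zero: DF = P = 9079/10000 ≈ 0.907900
step 5 [2.5y] zero: DF = P = 9053/10000 ≈ 0.905300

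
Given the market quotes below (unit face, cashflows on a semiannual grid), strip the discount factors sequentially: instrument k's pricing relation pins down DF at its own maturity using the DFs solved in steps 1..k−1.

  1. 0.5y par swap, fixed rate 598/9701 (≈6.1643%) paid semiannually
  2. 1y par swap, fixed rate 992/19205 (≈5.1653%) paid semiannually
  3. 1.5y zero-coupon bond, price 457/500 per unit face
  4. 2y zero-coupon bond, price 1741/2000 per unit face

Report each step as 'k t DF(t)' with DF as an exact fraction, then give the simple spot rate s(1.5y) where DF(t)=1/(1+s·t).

step 1 [0.5y] swap r/2=299/9701: DF=(1 − 299/9701·(0))/(1+299/9701) = 9701/10000 ≈ 0.970100
step 2 [1y] swap r/2=496/19205: DF=(1 − 496/19205·(0.970100))/(1+496/19205) = 594/625 ≈ 0.950400
step 3 [1.5y] zero: DF = P = 457/500 ≈ 0.914000
step 4 [2y] zero: DF = P = 1741/2000 ≈ 0.870500

1 1/2 9701/10000
2 1 594/625
3 3/2 457/500
4 2 1741/2000
s(1.5y) = (1/(457/500) − 1)/(3/2) = 86/1371 ≈ 6.2728%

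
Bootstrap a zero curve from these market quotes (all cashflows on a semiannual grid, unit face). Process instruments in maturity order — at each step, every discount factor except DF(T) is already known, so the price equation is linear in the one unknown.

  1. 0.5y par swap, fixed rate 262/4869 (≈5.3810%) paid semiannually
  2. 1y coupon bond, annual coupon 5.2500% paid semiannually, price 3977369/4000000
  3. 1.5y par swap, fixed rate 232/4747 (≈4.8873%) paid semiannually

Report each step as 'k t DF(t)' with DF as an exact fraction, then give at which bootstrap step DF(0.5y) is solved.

step 1 [0.5y] swap r/2=131/4869: DF=(1 − 131/4869·(0))/(1+131/4869) = 4869/5000 ≈ 0.973800
step 2 [1y] bond c/2=21/800: DF=(3977369/4000000 − 21/800·(0.973800))/(1+21/800) = 118/125 ≈ 0.944000
step 3 [1.5y] swap r/2=116/4747: DF=(1 − 116/4747·(0.973800+0.944000))/(1+116/4747) = 1163/1250 ≈ 0.930400

1 1/2 4869/5000
2 1 118/125
3 3/2 1163/1250
DF(0.5y) is solved at step 1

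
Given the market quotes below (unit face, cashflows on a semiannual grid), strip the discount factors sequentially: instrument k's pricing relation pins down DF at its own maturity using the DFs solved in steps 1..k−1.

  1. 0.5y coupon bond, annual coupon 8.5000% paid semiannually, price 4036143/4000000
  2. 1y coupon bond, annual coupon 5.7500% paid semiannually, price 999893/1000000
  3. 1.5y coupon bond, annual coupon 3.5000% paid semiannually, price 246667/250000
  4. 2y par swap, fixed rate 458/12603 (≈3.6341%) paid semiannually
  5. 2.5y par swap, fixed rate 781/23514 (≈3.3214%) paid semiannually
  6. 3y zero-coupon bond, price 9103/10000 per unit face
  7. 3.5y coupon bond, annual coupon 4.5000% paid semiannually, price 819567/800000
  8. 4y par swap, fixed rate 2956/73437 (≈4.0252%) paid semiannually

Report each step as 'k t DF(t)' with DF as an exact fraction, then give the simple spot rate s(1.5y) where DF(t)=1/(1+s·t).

step 1 [0.5y] bond c/2=17/400: DF=(4036143/4000000 − 17/400·(0))/(1+17/400) = 9679/10000 ≈ 0.967900
step 2 [1y] bond c/2=23/800: DF=(999893/1000000 − 23/800·(0.967900))/(1+23/800) = 9449/10000 ≈ 0.944900
step 3 [1.5y] bond c/2=7/400: DF=(246667/250000 − 7/400·(0.967900+0.944900))/(1+7/400) = 1171/1250 ≈ 0.936800
step 4 [2y] swap r/2=229/12603: DF=(1 − 229/12603·(0.967900+0.944900+0.936800))/(1+229/12603) = 9313/10000 ≈ 0.931300
step 5 [2.5y] swap r/2=781/47028: DF=(1 − 781/47028·(0.967900+0.944900+0.936800+0.931300))/(1+781/47028) = 9219/10000 ≈ 0.921900
step 6 [3y] zero: DF = P = 9103/10000 ≈ 0.910300
step 7 [3.5y] bond c/2=9/400: DF=(819567/800000 − 9/400·(0.967900+0.944900+0.936800+0.931300+0.921900+0.910300))/(1+9/400) = 549/625 ≈ 0.878400
step 8 [4y] swap r/2=1478/73437: DF=(1 − 1478/73437·(0.967900+0.944900+0.936800+0.931300+0.921900+0.910300+0.878400))/(1+1478/73437) = 4261/5000 ≈ 0.852200

1 1/2 9679/10000
2 1 9449/10000
3 3/2 1171/1250
4 2 9313/10000
5 5/2 9219/10000
6 3 9103/10000
7 7/2 549/625
8 4 4261/5000
s(1.5y) = (1/(1171/1250) − 1)/(3/2) = 158/3513 ≈ 4.4976%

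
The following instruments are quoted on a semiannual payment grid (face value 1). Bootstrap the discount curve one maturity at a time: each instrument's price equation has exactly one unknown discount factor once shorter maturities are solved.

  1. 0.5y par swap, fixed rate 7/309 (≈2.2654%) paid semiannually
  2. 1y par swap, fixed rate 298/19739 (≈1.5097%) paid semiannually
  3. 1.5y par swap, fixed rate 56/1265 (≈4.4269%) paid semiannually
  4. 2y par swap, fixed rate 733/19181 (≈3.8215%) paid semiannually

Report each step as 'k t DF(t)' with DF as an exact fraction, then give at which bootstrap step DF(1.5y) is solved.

1 1/2 618/625
2 1 9851/10000
3 3/2 2339/2500
4 2 9267/10000
DF(1.5y) is solved at step 3

step 1 [0.5y] swap r/2=7/618: DF=(1 − 7/618·(0))/(1+7/618) = 618/625 ≈ 0.988800
step 2 [1y] swap r/2=149/19739: DF=(1 − 149/19739·(0.988800))/(1+149/19739) = 9851/10000 ≈ 0.985100
step 3 [1.5y] swap r/2=28/1265: DF=(1 − 28/1265·(0.988800+0.985100))/(1+28/1265) = 2339/2500 ≈ 0.935600
step 4 [2y] swap r/2=733/38362: DF=(1 − 733/38362·(0.988800+0.985100+0.935600))/(1+733/38362) = 9267/10000 ≈ 0.926700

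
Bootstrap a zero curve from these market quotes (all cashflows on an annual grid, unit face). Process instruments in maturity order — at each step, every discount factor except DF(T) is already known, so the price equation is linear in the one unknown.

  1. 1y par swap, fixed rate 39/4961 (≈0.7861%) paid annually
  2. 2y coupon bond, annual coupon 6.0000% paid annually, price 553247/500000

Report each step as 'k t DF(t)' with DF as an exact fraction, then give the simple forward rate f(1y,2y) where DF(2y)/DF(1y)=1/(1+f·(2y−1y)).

1 1 4961/5000
2 2 9877/10000
f(1y,2y) = ((4961/5000)/(9877/10000) − 1)/(1) = 45/9877 ≈ 0.4556%

step 1 [1y] swap r/1=39/4961: DF=(1 − 39/4961·(0))/(1+39/4961) = 4961/5000 ≈ 0.992200
step 2 [2y] bond c/1=3/50: DF=(553247/500000 − 3/50·(0.992200))/(1+3/50) = 9877/10000 ≈ 0.987700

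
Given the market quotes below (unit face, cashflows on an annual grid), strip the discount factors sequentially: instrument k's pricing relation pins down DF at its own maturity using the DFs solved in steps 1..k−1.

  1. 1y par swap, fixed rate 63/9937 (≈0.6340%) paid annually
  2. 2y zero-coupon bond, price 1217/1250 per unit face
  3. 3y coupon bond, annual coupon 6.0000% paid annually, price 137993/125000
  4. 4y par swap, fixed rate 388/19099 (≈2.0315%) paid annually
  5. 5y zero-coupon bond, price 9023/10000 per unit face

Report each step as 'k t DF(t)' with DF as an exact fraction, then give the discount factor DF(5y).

1 1 9937/10000
2 2 1217/1250
3 3 9301/10000
4 4 1153/1250
5 5 9023/10000
DF(5y) = 9023/10000 ≈ 0.902300

step 1 [1y] swap r/1=63/9937: DF=(1 − 63/9937·(0))/(1+63/9937) = 9937/10000 ≈ 0.993700
step 2 [2y] zero: DF = P = 1217/1250 ≈ 0.973600
step 3 [3y] bond c/1=3/50: DF=(137993/125000 − 3/50·(0.993700+0.973600))/(1+3/50) = 9301/10000 ≈ 0.930100
step 4 [4y] swap r/1=388/19099: DF=(1 − 388/19099·(0.993700+0.973600+0.930100))/(1+388/19099) = 1153/1250 ≈ 0.922400
step 5 [5y] zero: DF = P = 9023/10000 ≈ 0.902300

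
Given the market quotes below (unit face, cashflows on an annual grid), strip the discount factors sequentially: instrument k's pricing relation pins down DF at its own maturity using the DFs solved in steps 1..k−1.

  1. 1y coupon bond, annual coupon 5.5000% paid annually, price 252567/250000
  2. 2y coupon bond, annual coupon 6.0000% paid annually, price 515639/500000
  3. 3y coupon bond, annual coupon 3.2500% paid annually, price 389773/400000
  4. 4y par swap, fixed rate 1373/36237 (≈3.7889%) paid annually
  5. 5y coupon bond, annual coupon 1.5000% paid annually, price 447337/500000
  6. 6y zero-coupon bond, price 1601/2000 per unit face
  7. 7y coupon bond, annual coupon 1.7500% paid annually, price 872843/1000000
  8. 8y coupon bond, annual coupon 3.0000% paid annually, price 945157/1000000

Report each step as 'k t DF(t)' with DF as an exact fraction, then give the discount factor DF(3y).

1 1 1197/1250
2 2 9187/10000
3 3 8847/10000
4 4 8627/10000
5 5 8279/10000
6 6 1601/2000
7 7 307/400
8 8 7423/10000
DF(3y) = 8847/10000 ≈ 0.884700

step 1 [1y] bond c/1=11/200: DF=(252567/250000 − 11/200·(0))/(1+11/200) = 1197/1250 ≈ 0.957600
step 2 [2y] bond c/1=3/50: DF=(515639/500000 − 3/50·(0.957600))/(1+3/50) = 9187/10000 ≈ 0.918700
step 3 [3y] bond c/1=13/400: DF=(389773/400000 − 13/400·(0.957600+0.918700))/(1+13/400) = 8847/10000 ≈ 0.884700
step 4 [4y] swap r/1=1373/36237: DF=(1 − 1373/36237·(0.957600+0.918700+0.884700))/(1+1373/36237) = 8627/10000 ≈ 0.862700
step 5 [5y] bond c/1=3/200: DF=(447337/500000 − 3/200·(0.957600+0.918700+0.884700+0.862700))/(1+3/200) = 8279/10000 ≈ 0.827900
step 6 [6y] zero: DF = P = 1601/2000 ≈ 0.800500
step 7 [7y] bond c/1=7/400: DF=(872843/1000000 − 7/400·(0.957600+0.918700+0.884700+0.862700+0.827900+0.800500))/(1+7/400) = 307/400 ≈ 0.767500
step 8 [8y] bond c/1=3/100: DF=(945157/1000000 − 3/100·(0.957600+0.918700+0.884700+0.862700+0.827900+0.800500+0.767500))/(1+3/100) = 7423/10000 ≈ 0.742300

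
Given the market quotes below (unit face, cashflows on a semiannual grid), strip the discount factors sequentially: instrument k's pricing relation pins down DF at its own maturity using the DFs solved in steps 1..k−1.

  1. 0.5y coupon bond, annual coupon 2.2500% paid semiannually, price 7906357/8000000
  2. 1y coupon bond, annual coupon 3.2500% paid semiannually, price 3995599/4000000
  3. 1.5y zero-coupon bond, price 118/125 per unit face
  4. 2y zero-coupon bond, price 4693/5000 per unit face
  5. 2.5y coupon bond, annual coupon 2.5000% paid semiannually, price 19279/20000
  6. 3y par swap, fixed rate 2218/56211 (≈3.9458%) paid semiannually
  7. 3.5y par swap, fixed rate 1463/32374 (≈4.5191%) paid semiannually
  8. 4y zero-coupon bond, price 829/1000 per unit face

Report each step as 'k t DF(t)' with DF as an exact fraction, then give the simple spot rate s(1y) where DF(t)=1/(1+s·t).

step 1 [0.5y] bond c/2=9/800: DF=(7906357/8000000 − 9/800·(0))/(1+9/800) = 9773/10000 ≈ 0.977300
step 2 [1y] bond c/2=13/800: DF=(3995599/4000000 − 13/800·(0.977300))/(1+13/800) = 9673/10000 ≈ 0.967300
step 3 [1.5y] zero: DF = P = 118/125 ≈ 0.944000
step 4 [2y] zero: DF = P = 4693/5000 ≈ 0.938600
step 5 [2.5y] bond c/2=1/80: DF=(19279/20000 − 1/80·(0.977300+0.967300+0.944000+0.938600))/(1+1/80) = 1131/1250 ≈ 0.904800
step 6 [3y] swap r/2=1109/56211: DF=(1 − 1109/56211·(0.977300+0.967300+0.944000+0.938600+0.904800))/(1+1109/56211) = 8891/10000 ≈ 0.889100
step 7 [3.5y] swap r/2=1463/64748: DF=(1 − 1463/64748·(0.977300+0.967300+0.944000+0.938600+0.904800+0.889100))/(1+1463/64748) = 8537/10000 ≈ 0.853700
step 8 [4y] zero: DF = P = 829/1000 ≈ 0.829000

1 1/2 9773/10000
2 1 9673/10000
3 3/2 118/125
4 2 4693/5000
5 5/2 1131/1250
6 3 8891/10000
7 7/2 8537/10000
8 4 829/1000
s(1y) = (1/(9673/10000) − 1)/(1) = 327/9673 ≈ 3.3805%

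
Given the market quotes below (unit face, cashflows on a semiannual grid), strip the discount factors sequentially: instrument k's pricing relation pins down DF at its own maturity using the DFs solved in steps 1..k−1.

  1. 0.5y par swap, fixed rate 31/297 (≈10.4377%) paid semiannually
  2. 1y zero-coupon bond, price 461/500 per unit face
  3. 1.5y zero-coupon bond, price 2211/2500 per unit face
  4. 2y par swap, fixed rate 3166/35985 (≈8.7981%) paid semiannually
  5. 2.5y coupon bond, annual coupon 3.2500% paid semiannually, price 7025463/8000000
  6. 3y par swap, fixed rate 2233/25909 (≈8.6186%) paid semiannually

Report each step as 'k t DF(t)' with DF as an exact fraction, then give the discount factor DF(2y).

step 1 [0.5y] swap r/2=31/594: DF=(1 − 31/594·(0))/(1+31/594) = 594/625 ≈ 0.950400
step 2 [1y] zero: DF = P = 461/500 ≈ 0.922000
step 3 [1.5y] zero: DF = P = 2211/2500 ≈ 0.884400
step 4 [2y] swap r/2=1583/35985: DF=(1 − 1583/35985·(0.950400+0.922000+0.884400))/(1+1583/35985) = 8417/10000 ≈ 0.841700
step 5 [2.5y] bond c/2=13/800: DF=(7025463/8000000 − 13/800·(0.950400+0.922000+0.884400+0.841700))/(1+13/800) = 4033/5000 ≈ 0.806600
step 6 [3y] swap r/2=2233/51818: DF=(1 − 2233/51818·(0.950400+0.922000+0.884400+0.841700+0.806600))/(1+2233/51818) = 7767/10000 ≈ 0.776700

1 1/2 594/625
2 1 461/500
3 3/2 2211/2500
4 2 8417/10000
5 5/2 4033/5000
6 3 7767/10000
DF(2y) = 8417/10000 ≈ 0.841700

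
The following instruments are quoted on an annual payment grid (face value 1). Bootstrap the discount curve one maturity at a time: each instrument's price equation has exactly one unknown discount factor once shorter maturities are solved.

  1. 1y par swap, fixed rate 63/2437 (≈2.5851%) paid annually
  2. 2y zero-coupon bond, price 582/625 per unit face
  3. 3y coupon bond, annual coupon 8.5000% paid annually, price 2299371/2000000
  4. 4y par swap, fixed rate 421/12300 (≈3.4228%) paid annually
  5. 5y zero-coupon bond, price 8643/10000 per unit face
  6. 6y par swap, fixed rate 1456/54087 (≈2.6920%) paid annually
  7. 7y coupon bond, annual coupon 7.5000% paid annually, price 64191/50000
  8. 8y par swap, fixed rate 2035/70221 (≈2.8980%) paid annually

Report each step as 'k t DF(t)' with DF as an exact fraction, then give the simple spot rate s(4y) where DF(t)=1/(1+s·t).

step 1 [1y] swap r/1=63/2437: DF=(1 − 63/2437·(0))/(1+63/2437) = 2437/2500 ≈ 0.974800
step 2 [2y] zero: DF = P = 582/625 ≈ 0.931200
step 3 [3y] bond c/1=17/200: DF=(2299371/2000000 − 17/200·(0.974800+0.931200))/(1+17/200) = 9103/10000 ≈ 0.910300
step 4 [4y] swap r/1=421/12300: DF=(1 − 421/12300·(0.974800+0.931200+0.910300))/(1+421/12300) = 8737/10000 ≈ 0.873700
step 5 [5y] zero: DF = P = 8643/10000 ≈ 0.864300
step 6 [6y] swap r/1=1456/54087: DF=(1 − 1456/54087·(0.974800+0.931200+0.910300+0.873700+0.864300))/(1+1456/54087) = 534/625 ≈ 0.854400
step 7 [7y] bond c/1=3/40: DF=(64191/50000 − 3/40·(0.974800+0.931200+0.910300+0.873700+0.864300+0.854400))/(1+3/40) = 8169/10000 ≈ 0.816900
step 8 [8y] swap r/1=2035/70221: DF=(1 − 2035/70221·(0.974800+0.931200+0.910300+0.873700+0.864300+0.854400+0.816900))/(1+2035/70221) = 1593/2000 ≈ 0.796500

1 1 2437/2500
2 2 582/625
3 3 9103/10000
4 4 8737/10000
5 5 8643/10000
6 6 534/625
7 7 8169/10000
8 8 1593/2000
s(4y) = (1/(8737/10000) − 1)/(4) = 1263/34948 ≈ 3.6139%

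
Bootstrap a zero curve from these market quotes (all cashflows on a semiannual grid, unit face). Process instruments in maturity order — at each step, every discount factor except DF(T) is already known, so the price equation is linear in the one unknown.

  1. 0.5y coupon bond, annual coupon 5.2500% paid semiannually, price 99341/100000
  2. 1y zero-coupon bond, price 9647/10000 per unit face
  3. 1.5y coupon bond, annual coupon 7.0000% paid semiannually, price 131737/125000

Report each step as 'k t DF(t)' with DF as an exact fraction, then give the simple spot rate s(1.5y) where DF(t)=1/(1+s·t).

1 1/2 121/125
2 1 9647/10000
3 3/2 9529/10000
s(1.5y) = (1/(9529/10000) − 1)/(3/2) = 314/9529 ≈ 3.2952%

step 1 [0.5y] bond c/2=21/800: DF=(99341/100000 − 21/800·(0))/(1+21/800) = 121/125 ≈ 0.968000
step 2 [1y] zero: DF = P = 9647/10000 ≈ 0.964700
step 3 [1.5y] bond c/2=7/200: DF=(131737/125000 − 7/200·(0.968000+0.964700))/(1+7/200) = 9529/10000 ≈ 0.952900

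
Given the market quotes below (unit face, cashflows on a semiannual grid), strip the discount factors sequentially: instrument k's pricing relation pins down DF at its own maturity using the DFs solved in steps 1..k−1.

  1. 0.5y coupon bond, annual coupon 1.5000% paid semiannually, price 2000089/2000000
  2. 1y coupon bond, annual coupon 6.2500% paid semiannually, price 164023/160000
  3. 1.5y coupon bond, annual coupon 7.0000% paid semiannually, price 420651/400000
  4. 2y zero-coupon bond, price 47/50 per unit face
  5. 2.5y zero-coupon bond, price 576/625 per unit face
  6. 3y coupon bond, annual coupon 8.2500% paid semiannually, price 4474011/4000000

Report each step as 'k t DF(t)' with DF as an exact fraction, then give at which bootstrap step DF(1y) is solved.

step 1 [0.5y] bond c/2=3/400: DF=(2000089/2000000 − 3/400·(0))/(1+3/400) = 4963/5000 ≈ 0.992600
step 2 [1y] bond c/2=1/32: DF=(164023/160000 − 1/32·(0.992600))/(1+1/32) = 241/250 ≈ 0.964000
step 3 [1.5y] bond c/2=7/200: DF=(420651/400000 − 7/200·(0.992600+0.964000))/(1+7/200) = 9499/10000 ≈ 0.949900
step 4 [2y] zero: DF = P = 47/50 ≈ 0.940000
step 5 [2.5y] zero: DF = P = 576/625 ≈ 0.921600
step 6 [3y] bond c/2=33/800: DF=(4474011/4000000 − 33/800·(0.992600+0.964000+0.949900+0.940000+0.921600))/(1+33/800) = 8853/10000 ≈ 0.885300

1 1/2 4963/5000
2 1 241/250
3 3/2 9499/10000
4 2 47/50
5 5/2 576/625
6 3 8853/10000
DF(1y) is solved at step 2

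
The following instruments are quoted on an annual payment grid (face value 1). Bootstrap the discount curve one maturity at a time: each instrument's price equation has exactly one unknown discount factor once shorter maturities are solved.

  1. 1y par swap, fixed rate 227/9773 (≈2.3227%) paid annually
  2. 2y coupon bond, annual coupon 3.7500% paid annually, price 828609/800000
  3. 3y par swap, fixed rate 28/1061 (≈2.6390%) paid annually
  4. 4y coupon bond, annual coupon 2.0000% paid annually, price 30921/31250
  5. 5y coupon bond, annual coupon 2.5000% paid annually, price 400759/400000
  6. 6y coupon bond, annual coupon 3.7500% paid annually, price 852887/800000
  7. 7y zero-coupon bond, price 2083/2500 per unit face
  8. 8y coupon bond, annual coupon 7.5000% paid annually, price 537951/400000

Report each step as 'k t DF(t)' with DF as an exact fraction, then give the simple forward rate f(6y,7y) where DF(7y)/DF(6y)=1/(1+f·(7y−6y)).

1 1 9773/10000
2 2 963/1000
3 3 2311/2500
4 4 9139/10000
5 5 8853/10000
6 6 859/1000
7 7 2083/2500
8 8 2019/2500
f(6y,7y) = ((859/1000)/(2083/2500) − 1)/(1) = 129/4166 ≈ 3.0965%

step 1 [1y] swap r/1=227/9773: DF=(1 − 227/9773·(0))/(1+227/9773) = 9773/10000 ≈ 0.977300
step 2 [2y] bond c/1=3/80: DF=(828609/800000 − 3/80·(0.977300))/(1+3/80) = 963/1000 ≈ 0.963000
step 3 [3y] swap r/1=28/1061: DF=(1 − 28/1061·(0.977300+0.963000))/(1+28/1061) = 2311/2500 ≈ 0.924400
step 4 [4y] bond c/1=1/50: DF=(30921/31250 − 1/50·(0.977300+0.963000+0.924400))/(1+1/50) = 9139/10000 ≈ 0.913900
step 5 [5y] bond c/1=1/40: DF=(400759/400000 − 1/40·(0.977300+0.963000+0.924400+0.913900))/(1+1/40) = 8853/10000 ≈ 0.885300
step 6 [6y] bond c/1=3/80: DF=(852887/800000 − 3/80·(0.977300+0.963000+0.924400+0.913900+0.885300))/(1+3/80) = 859/1000 ≈ 0.859000
step 7 [7y] zero: DF = P = 2083/2500 ≈ 0.833200
step 8 [8y] bond c/1=3/40: DF=(537951/400000 − 3/40·(0.977300+0.963000+0.924400+0.913900+0.885300+0.859000+0.833200))/(1+3/40) = 2019/2500 ≈ 0.807600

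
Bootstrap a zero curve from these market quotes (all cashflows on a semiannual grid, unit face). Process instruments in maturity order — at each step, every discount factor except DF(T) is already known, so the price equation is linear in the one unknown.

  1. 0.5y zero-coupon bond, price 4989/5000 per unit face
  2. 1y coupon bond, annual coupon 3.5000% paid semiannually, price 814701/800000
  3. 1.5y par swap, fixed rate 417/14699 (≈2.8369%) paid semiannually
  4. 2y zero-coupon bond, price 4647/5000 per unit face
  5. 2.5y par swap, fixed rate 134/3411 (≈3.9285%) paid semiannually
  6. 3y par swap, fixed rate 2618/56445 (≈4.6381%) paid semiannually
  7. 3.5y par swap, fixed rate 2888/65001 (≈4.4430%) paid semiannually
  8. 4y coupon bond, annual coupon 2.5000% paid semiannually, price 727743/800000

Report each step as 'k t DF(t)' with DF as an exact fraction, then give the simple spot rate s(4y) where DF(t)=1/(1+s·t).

1 1/2 4989/5000
2 1 9837/10000
3 3/2 9583/10000
4 2 4647/5000
5 5/2 4531/5000
6 3 8691/10000
7 7/2 2139/2500
8 4 4091/5000
s(4y) = (1/(4091/5000) − 1)/(4) = 909/16364 ≈ 5.5549%

step 1 [0.5y] zero: DF = P = 4989/5000 ≈ 0.997800
step 2 [1y] bond c/2=7/400: DF=(814701/800000 − 7/400·(0.997800))/(1+7/400) = 9837/10000 ≈ 0.983700
step 3 [1.5y] swap r/2=417/29398: DF=(1 − 417/29398·(0.997800+0.983700))/(1+417/29398) = 9583/10000 ≈ 0.958300
step 4 [2y] zero: DF = P = 4647/5000 ≈ 0.929400
step 5 [2.5y] swap r/2=67/3411: DF=(1 − 67/3411·(0.997800+0.983700+0.958300+0.929400))/(1+67/3411) = 4531/5000 ≈ 0.906200
step 6 [3y] swap r/2=1309/56445: DF=(1 − 1309/56445·(0.997800+0.983700+0.958300+0.929400+0.906200))/(1+1309/56445) = 8691/10000 ≈ 0.869100
step 7 [3.5y] swap r/2=1444/65001: DF=(1 − 1444/65001·(0.997800+0.983700+0.958300+0.929400+0.906200+0.869100))/(1+1444/65001) = 2139/2500 ≈ 0.855600
step 8 [4y] bond c/2=1/80: DF=(727743/800000 − 1/80·(0.997800+0.983700+0.958300+0.929400+0.906200+0.869100+0.855600))/(1+1/80) = 4091/5000 ≈ 0.818200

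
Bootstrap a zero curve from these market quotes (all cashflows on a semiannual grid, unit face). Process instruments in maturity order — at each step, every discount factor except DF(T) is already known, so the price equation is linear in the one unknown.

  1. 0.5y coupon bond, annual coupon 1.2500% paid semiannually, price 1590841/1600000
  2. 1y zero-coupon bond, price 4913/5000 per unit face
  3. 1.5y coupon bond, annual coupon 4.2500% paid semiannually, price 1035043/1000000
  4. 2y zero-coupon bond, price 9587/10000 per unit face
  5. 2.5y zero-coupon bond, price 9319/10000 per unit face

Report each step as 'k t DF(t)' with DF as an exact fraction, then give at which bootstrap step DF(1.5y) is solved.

step 1 [0.5y] bond c/2=1/160: DF=(1590841/1600000 − 1/160·(0))/(1+1/160) = 9881/10000 ≈ 0.988100
step 2 [1y] zero: DF = P = 4913/5000 ≈ 0.982600
step 3 [1.5y] bond c/2=17/800: DF=(1035043/1000000 − 17/800·(0.988100+0.982600))/(1+17/800) = 389/400 ≈ 0.972500
step 4 [2y] zero: DF = P = 9587/10000 ≈ 0.958700
step 5 [2.5y] zero: DF = P = 9319/10000 ≈ 0.931900

1 1/2 9881/10000
2 1 4913/5000
3 3/2 389/400
4 2 9587/10000
5 5/2 9319/10000
DF(1.5y) is solved at step 3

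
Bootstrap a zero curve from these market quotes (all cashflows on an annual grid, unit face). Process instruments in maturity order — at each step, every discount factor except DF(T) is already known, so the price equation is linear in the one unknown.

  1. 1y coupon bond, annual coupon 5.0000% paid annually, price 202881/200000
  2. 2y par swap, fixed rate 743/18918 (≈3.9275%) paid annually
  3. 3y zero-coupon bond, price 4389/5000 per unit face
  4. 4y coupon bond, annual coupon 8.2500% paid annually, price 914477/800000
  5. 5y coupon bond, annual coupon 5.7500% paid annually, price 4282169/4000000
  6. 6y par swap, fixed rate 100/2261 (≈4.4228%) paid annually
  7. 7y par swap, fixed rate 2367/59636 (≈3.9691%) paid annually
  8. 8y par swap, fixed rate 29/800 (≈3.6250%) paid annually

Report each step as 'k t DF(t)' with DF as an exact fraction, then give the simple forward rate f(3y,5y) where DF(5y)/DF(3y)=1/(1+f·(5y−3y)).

step 1 [1y] bond c/1=1/20: DF=(202881/200000 − 1/20·(0))/(1+1/20) = 9661/10000 ≈ 0.966100
step 2 [2y] swap r/1=743/18918: DF=(1 − 743/18918·(0.966100))/(1+743/18918) = 9257/10000 ≈ 0.925700
step 3 [3y] zero: DF = P = 4389/5000 ≈ 0.877800
step 4 [4y] bond c/1=33/400: DF=(914477/800000 − 33/400·(0.966100+0.925700+0.877800))/(1+33/400) = 8449/10000 ≈ 0.844900
step 5 [5y] bond c/1=23/400: DF=(4282169/4000000 − 23/400·(0.966100+0.925700+0.877800+0.844900))/(1+23/400) = 4079/5000 ≈ 0.815800
step 6 [6y] swap r/1=100/2261: DF=(1 − 100/2261·(0.966100+0.925700+0.877800+0.844900+0.815800))/(1+100/2261) = 77/100 ≈ 0.770000
step 7 [7y] swap r/1=2367/59636: DF=(1 − 2367/59636·(0.966100+0.925700+0.877800+0.844900+0.815800+0.770000))/(1+2367/59636) = 7633/10000 ≈ 0.763300
step 8 [8y] swap r/1=29/800: DF=(1 − 29/800·(0.966100+0.925700+0.877800+0.844900+0.815800+0.770000+0.763300))/(1+29/800) = 1891/2500 ≈ 0.756400

1 1 9661/10000
2 2 9257/10000
3 3 4389/5000
4 4 8449/10000
5 5 4079/5000
6 6 77/100
7 7 7633/10000
8 8 1891/2500
f(3y,5y) = ((4389/5000)/(4079/5000) − 1)/(2) = 155/4079 ≈ 3.8000%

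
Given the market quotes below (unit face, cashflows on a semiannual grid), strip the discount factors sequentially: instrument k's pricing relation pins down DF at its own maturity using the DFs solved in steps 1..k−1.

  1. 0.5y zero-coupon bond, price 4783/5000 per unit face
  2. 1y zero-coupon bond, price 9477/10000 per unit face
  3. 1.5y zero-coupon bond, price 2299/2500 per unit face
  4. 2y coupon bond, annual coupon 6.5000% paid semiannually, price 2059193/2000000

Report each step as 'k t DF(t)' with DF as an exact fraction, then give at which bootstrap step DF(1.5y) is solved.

step 1 [0.5y] zero: DF = P = 4783/5000 ≈ 0.956600
step 2 [1y] zero: DF = P = 9477/10000 ≈ 0.947700
step 3 [1.5y] zero: DF = P = 2299/2500 ≈ 0.919600
step 4 [2y] bond c/2=13/400: DF=(2059193/2000000 − 13/400·(0.956600+0.947700+0.919600))/(1+13/400) = 9083/10000 ≈ 0.908300

1 1/2 4783/5000
2 1 9477/10000
3 3/2 2299/2500
4 2 9083/10000
DF(1.5y) is solved at step 3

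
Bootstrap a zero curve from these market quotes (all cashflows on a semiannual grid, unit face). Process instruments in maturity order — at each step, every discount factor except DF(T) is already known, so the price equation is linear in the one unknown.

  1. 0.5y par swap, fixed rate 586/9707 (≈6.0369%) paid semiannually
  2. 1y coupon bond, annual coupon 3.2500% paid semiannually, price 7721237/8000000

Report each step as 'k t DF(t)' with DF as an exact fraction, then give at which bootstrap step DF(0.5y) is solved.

1 1/2 9707/10000
2 1 4671/5000
DF(0.5y) is solved at step 1

step 1 [0.5y] swap r/2=293/9707: DF=(1 − 293/9707·(0))/(1+293/9707) = 9707/10000 ≈ 0.970700
step 2 [1y] bond c/2=13/800: DF=(7721237/8000000 − 13/800·(0.970700))/(1+13/800) = 4671/5000 ≈ 0.934200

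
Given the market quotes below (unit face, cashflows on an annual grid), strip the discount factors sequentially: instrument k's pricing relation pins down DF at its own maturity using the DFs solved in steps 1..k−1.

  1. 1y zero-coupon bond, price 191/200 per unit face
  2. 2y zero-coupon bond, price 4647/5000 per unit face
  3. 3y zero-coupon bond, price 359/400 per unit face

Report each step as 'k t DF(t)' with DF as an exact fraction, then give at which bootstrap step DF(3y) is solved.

step 1 [1y] zero: DF = P = 191/200 ≈ 0.955000
step 2 [2y] zero: DF = P = 4647/5000 ≈ 0.929400
step 3 [3y] zero: DF = P = 359/400 ≈ 0.897500

1 1 191/200
2 2 4647/5000
3 3 359/400
DF(3y) is solved at step 3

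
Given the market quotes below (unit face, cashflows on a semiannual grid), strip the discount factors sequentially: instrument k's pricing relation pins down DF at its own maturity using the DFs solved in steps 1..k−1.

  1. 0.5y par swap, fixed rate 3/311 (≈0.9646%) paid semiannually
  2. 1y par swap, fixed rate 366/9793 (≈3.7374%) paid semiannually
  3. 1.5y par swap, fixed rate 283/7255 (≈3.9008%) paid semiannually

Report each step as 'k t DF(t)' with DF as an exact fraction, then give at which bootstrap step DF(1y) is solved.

step 1 [0.5y] swap r/2=3/622: DF=(1 − 3/622·(0))/(1+3/622) = 622/625 ≈ 0.995200
step 2 [1y] swap r/2=183/9793: DF=(1 − 183/9793·(0.995200))/(1+183/9793) = 4817/5000 ≈ 0.963400
step 3 [1.5y] swap r/2=283/14510: DF=(1 − 283/14510·(0.995200+0.963400))/(1+283/14510) = 4717/5000 ≈ 0.943400

1 1/2 622/625
2 1 4817/5000
3 3/2 4717/5000
DF(1y) is solved at step 2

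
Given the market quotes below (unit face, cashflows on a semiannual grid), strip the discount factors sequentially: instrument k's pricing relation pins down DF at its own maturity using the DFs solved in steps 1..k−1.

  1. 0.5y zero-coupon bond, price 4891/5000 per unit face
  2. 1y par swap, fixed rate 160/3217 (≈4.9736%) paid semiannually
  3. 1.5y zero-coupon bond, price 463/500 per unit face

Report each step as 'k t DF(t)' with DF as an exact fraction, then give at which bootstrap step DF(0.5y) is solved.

1 1/2 4891/5000
2 1 119/125
3 3/2 463/500
DF(0.5y) is solved at step 1

step 1 [0.5y] zero: DF = P = 4891/5000 ≈ 0.978200
step 2 [1y] swap r/2=80/3217: DF=(1 − 80/3217·(0.978200))/(1+80/3217) = 119/125 ≈ 0.952000
step 3 [1.5y] zero: DF = P = 463/500 ≈ 0.926000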